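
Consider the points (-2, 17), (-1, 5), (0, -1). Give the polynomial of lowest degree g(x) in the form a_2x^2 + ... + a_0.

L_0(x) = (x + 1)x / [2] = (1/2)x^2 + (1/2)x
L_1(x) = (x + 2)x / [-1] = -x^2 - 2x
L_2(x) = (x + 2)(x + 1) / [2] = (1/2)x^2 + (3/2)x + 1
g(x) = 17·L_0 + 5·L_1 + (-1)·L_2
  17·L_0(x) = (17/2)x^2 + (17/2)x
  5·L_1(x) = -5x^2 - 10x
  (-1)·L_2(x) = -(1/2)x^2 - (3/2)x - 1
Adding term by term: 3x^2 - 3x - 1

g(x) = 3x^2 - 3x - 1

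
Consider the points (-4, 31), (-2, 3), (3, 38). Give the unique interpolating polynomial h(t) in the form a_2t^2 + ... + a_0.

h(t) = 3t^2 + 4t - 1

Build the Lagrange basis polynomials:
L_0(t) = (t + 2)(t - 3) / [14] = (1/14)t^2 - (1/14)t - 3/7
L_1(t) = (t + 4)(t - 3) / [-10] = -(1/10)t^2 - (1/10)t + 6/5
L_2(t) = (t + 4)(t + 2) / [35] = (1/35)t^2 + (6/35)t + 8/35
h(t) = 31·L_0 + 3·L_1 + 38·L_2
  31·L_0(t) = (31/14)t^2 - (31/14)t - 93/7
  3·L_1(t) = -(3/10)t^2 - (3/10)t + 18/5
  38·L_2(t) = (38/35)t^2 + (228/35)t + 304/35
Adding term by term: 3t^2 + 4t - 1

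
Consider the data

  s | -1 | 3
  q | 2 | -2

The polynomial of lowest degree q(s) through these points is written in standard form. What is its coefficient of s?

-1

L_0(s) = (s - 3) / [-4] = -(1/4)s + 3/4
L_1(s) = (s + 1) / [4] = (1/4)s + 1/4
q(s) = 2·L_0 + (-2)·L_1
Only the coefficient of s is needed; take it from each L_i and combine:
2·(-1/4) + (-2)·(1/4) = -1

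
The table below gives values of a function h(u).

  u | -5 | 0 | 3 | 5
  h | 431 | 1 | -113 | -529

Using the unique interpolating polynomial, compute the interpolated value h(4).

-271

L_0(4) = (4)·(1)·(-1)/[(-5)·(-8)·(-10)] = 1/100
L_1(4) = (9)·(1)·(-1)/[(5)·(-3)·(-5)] = -3/25
L_2(4) = (9)·(4)·(-1)/[(8)·(3)·(-2)] = 3/4
L_3(4) = (9)·(4)·(1)/[(10)·(5)·(2)] = 9/25
Sum: 431·(1/100) + 1·(-3/25) + (-113)·(3/4) + (-529)·(9/25) = -271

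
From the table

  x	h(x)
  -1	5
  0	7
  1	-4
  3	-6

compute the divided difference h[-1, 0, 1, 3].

h[-1,0] = (7 - 5) / (0 - (-1)) = 2
h[0,1] = (-4 - 7) / (1 - 0) = -11
h[1,3] = (-6 - (-4)) / (3 - 1) = -1
h[-1,0,1] = (-11 - 2) / (1 - (-1)) = -13/2
h[0,1,3] = (-1 - (-11)) / (3 - 0) = 10/3
h[-1,0,1,3] = (10/3 - (-13/2)) / (3 - (-1)) = 59/24

59/24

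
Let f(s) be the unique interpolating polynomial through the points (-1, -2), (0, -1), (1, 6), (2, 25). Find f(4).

123

L_0(4) = (4)·(3)·(2)/[(-1)·(-2)·(-3)] = -4
L_1(4) = (5)·(3)·(2)/[(1)·(-1)·(-2)] = 15
L_2(4) = (5)·(4)·(2)/[(2)·(1)·(-1)] = -20
L_3(4) = (5)·(4)·(3)/[(3)·(2)·(1)] = 10
Sum: (-2)·(-4) + (-1)·(15) + 6·(-20) + 25·(10) = 123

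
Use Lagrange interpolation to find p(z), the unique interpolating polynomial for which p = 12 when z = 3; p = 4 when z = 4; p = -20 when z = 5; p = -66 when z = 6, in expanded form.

p(z) = -z^3 + 4z^2 + z

Build the Lagrange basis polynomials:
L_0(z) = (z - 4)(z - 5)(z - 6) / [-6] = -(1/6)z^3 + (5/2)z^2 - (37/3)z + 20
L_1(z) = (z - 3)(z - 5)(z - 6) / [2] = (1/2)z^3 - 7z^2 + (63/2)z - 45
L_2(z) = (z - 3)(z - 4)(z - 6) / [-2] = -(1/2)z^3 + (13/2)z^2 - 27z + 36
L_3(z) = (z - 3)(z - 4)(z - 5) / [6] = (1/6)z^3 - 2z^2 + (47/6)z - 10
p(z) = 12·L_0 + 4·L_1 + (-20)·L_2 + (-66)·L_3
  12·L_0(z) = -2z^3 + 30z^2 - 148z + 240
  4·L_1(z) = 2z^3 - 28z^2 + 126z - 180
  (-20)·L_2(z) = 10z^3 - 130z^2 + 540z - 720
  (-66)·L_3(z) = -11z^3 + 132z^2 - 517z + 660
Adding term by term: -z^3 + 4z^2 + z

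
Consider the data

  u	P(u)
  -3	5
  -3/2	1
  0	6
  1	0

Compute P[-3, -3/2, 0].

P[-3,-3/2] = (1 - 5) / (-3/2 - (-3)) = -8/3
P[-3/2,0] = (6 - 1) / (0 - (-3/2)) = 10/3
P[-3,-3/2,0] = (10/3 - (-8/3)) / (0 - (-3)) = 2

2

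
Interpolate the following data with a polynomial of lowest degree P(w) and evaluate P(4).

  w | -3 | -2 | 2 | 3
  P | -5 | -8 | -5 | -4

-43/10

L_0(4) = (6)·(2)·(1)/[(-1)·(-5)·(-6)] = -2/5
L_1(4) = (7)·(2)·(1)/[(1)·(-4)·(-5)] = 7/10
L_2(4) = (7)·(6)·(1)/[(5)·(4)·(-1)] = -21/10
L_3(4) = (7)·(6)·(2)/[(6)·(5)·(1)] = 14/5
Sum: (-5)·(-2/5) + (-8)·(7/10) + (-5)·(-21/10) + (-4)·(14/5) = -43/10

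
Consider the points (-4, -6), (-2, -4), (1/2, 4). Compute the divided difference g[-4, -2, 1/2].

g[-4,-2] = (-4 - (-6)) / (-2 - (-4)) = 1
g[-2,1/2] = (4 - (-4)) / (1/2 - (-2)) = 16/5
g[-4,-2,1/2] = (16/5 - 1) / (1/2 - (-4)) = 22/45

22/45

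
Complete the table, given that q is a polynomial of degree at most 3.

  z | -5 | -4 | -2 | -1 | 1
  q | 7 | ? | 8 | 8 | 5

85/12

The 4 known values determine q uniquely (degree ≤ 3).
Evaluate each Lagrange basis at z = -4:
L_0(-4) = (-2)·(-3)·(-5)/[(-3)·(-4)·(-6)] = 5/12
L_1(-4) = (1)·(-3)·(-5)/[(3)·(-1)·(-3)] = 5/3
L_2(-4) = (1)·(-2)·(-5)/[(4)·(1)·(-2)] = -5/4
L_3(-4) = (1)·(-2)·(-3)/[(6)·(3)·(2)] = 1/6
Sum: 7·(5/12) + 8·(5/3) + 8·(-5/4) + 5·(1/6) = 85/12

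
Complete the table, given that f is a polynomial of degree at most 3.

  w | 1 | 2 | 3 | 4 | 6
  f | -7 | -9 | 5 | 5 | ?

-157

The 4 known values determine f uniquely (degree ≤ 3).
Evaluate each Lagrange basis at w = 6:
L_0(6) = (4)·(3)·(2)/[(-1)·(-2)·(-3)] = -4
L_1(6) = (5)·(3)·(2)/[(1)·(-1)·(-2)] = 15
L_2(6) = (5)·(4)·(2)/[(2)·(1)·(-1)] = -20
L_3(6) = (5)·(4)·(3)/[(3)·(2)·(1)] = 10
Sum: (-7)·(-4) + (-9)·(15) + 5·(-20) + 5·(10) = -157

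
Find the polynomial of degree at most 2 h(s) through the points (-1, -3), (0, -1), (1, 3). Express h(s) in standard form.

Newton's divided differences:
h[-1,0] = (-1 - (-3)) / (0 - (-1)) = 2
h[0,1] = (3 - (-1)) / (1 - 0) = 4
h[-1,0,1] = (4 - 2) / (1 - (-1)) = 1
h(s) = -3 + 2·(s + 1) + 1·(s + 1)s
Expanding: h(s) = s^2 + 3s - 1

h(s) = s^2 + 3s - 1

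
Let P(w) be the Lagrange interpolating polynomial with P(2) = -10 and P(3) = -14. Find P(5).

L_0(5) = (2)/[(-1)] = -2
L_1(5) = (3)/[(1)] = 3
Sum: (-10)·(-2) + (-14)·(3) = -22

-22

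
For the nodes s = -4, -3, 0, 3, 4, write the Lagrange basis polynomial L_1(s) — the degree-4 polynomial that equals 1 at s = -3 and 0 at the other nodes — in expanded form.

L_1(s) = (s + 4)s(s - 3)(s - 4) / [(1)·(-3)·(-6)·(-7)]
       = (s^4 - 3s^3 - 16s^2 + 48s) / (-126)

L_1(s) = -(1/126)s^4 + (1/42)s^3 + (8/63)s^2 - (8/21)s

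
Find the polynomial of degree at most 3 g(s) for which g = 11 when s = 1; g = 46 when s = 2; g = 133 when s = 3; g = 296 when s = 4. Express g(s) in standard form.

g(s) = 4s^3 + 2s^2 + s + 4

Build the Lagrange basis polynomials:
L_0(s) = (s - 2)(s - 3)(s - 4) / [-6] = -(1/6)s^3 + (3/2)s^2 - (13/3)s + 4
L_1(s) = (s - 1)(s - 3)(s - 4) / [2] = (1/2)s^3 - 4s^2 + (19/2)s - 6
L_2(s) = (s - 1)(s - 2)(s - 4) / [-2] = -(1/2)s^3 + (7/2)s^2 - 7s + 4
L_3(s) = (s - 1)(s - 2)(s - 3) / [6] = (1/6)s^3 - s^2 + (11/6)s - 1
g(s) = 11·L_0 + 46·L_1 + 133·L_2 + 296·L_3
  11·L_0(s) = -(11/6)s^3 + (33/2)s^2 - (143/3)s + 44
  46·L_1(s) = 23s^3 - 184s^2 + 437s - 276
  133·L_2(s) = -(133/2)s^3 + (931/2)s^2 - 931s + 532
  296·L_3(s) = (148/3)s^3 - 296s^2 + (1628/3)s - 296
Adding term by term: 4s^3 + 2s^2 + s + 4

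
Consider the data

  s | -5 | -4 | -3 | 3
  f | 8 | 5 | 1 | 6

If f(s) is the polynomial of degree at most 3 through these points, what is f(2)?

-11/4

Using Newton's divided-difference form:
f[-5,-4] = (5 - 8) / (-4 - (-5)) = -3
f[-4,-3] = (1 - 5) / (-3 - (-4)) = -4
f[-3,3] = (6 - 1) / (3 - (-3)) = 5/6
f[-5,-4,-3] = (-4 - (-3)) / (-3 - (-5)) = -1/2
f[-4,-3,3] = (5/6 - (-4)) / (3 - (-4)) = 29/42
f[-5,-4,-3,3] = (29/42 - (-1/2)) / (3 - (-5)) = 25/168
f(2) = 8 + (-3)·(7) + (-1/2)·(7)·(6) + (25/168)·(7)·(6)·(5) = -11/4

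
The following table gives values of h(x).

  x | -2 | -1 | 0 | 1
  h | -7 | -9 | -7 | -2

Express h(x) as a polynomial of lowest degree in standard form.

Newton's divided differences:
h[-2,-1] = (-9 - (-7)) / (-1 - (-2)) = -2
h[-1,0] = (-7 - (-9)) / (0 - (-1)) = 2
h[0,1] = (-2 - (-7)) / (1 - 0) = 5
h[-2,-1,0] = (2 - (-2)) / (0 - (-2)) = 2
h[-1,0,1] = (5 - 2) / (1 - (-1)) = 3/2
h[-2,-1,0,1] = (3/2 - 2) / (1 - (-2)) = -1/6
h(x) = -7 + (-2)·(x + 2) + 2·(x + 2)(x + 1) + (-1/6)·(x + 2)(x + 1)x
Expanding: h(x) = -(1/6)x^3 + (3/2)x^2 + (11/3)x - 7

h(x) = -(1/6)x^3 + (3/2)x^2 + (11/3)x - 7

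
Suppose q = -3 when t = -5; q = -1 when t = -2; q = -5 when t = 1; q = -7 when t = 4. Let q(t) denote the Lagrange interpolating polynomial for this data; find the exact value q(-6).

-517/81

Evaluate each Lagrange basis at t = -6:
L_0(-6) = (-4)·(-7)·(-10)/[(-3)·(-6)·(-9)] = 140/81
L_1(-6) = (-1)·(-7)·(-10)/[(3)·(-3)·(-6)] = -35/27
L_2(-6) = (-1)·(-4)·(-10)/[(6)·(3)·(-3)] = 20/27
L_3(-6) = (-1)·(-4)·(-7)/[(9)·(6)·(3)] = -14/81
Sum: (-3)·(140/81) + (-1)·(-35/27) + (-5)·(20/27) + (-7)·(-14/81) = -517/81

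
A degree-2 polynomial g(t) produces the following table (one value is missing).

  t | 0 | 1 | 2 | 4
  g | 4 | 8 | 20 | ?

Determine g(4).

68

The 3 known values determine g uniquely (degree ≤ 2).
Evaluate each Lagrange basis at t = 4:
L_0(4) = (3)·(2)/[(-1)·(-2)] = 3
L_1(4) = (4)·(2)/[(1)·(-1)] = -8
L_2(4) = (4)·(3)/[(2)·(1)] = 6
Sum: 4·(3) + 8·(-8) + 20·(6) = 68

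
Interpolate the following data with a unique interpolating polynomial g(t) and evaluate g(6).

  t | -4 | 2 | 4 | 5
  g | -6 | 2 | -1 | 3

227/18

L_0(6) = (4)·(2)·(1)/[(-6)·(-8)·(-9)] = -1/54
L_1(6) = (10)·(2)·(1)/[(6)·(-2)·(-3)] = 5/9
L_2(6) = (10)·(4)·(1)/[(8)·(2)·(-1)] = -5/2
L_3(6) = (10)·(4)·(2)/[(9)·(3)·(1)] = 80/27
Sum: (-6)·(-1/54) + 2·(5/9) + (-1)·(-5/2) + 3·(80/27) = 227/18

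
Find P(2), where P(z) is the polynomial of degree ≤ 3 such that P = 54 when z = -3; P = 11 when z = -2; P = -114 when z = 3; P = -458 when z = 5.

Evaluate each Lagrange basis at z = 2:
L_0(2) = (4)·(-1)·(-3)/[(-1)·(-6)·(-8)] = -1/4
L_1(2) = (5)·(-1)·(-3)/[(1)·(-5)·(-7)] = 3/7
L_2(2) = (5)·(4)·(-3)/[(6)·(5)·(-2)] = 1
L_3(2) = (5)·(4)·(-1)/[(8)·(7)·(2)] = -5/28
Sum: 54·(-1/4) + 11·(3/7) + (-114)·(1) + (-458)·(-5/28) = -41

-41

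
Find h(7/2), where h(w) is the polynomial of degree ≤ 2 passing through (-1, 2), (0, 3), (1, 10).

Evaluate each Lagrange basis at w = 7/2:
L_0(7/2) = (7/2)·(5/2)/[(-1)·(-2)] = 35/8
L_1(7/2) = (9/2)·(5/2)/[(1)·(-1)] = -45/4
L_2(7/2) = (9/2)·(7/2)/[(2)·(1)] = 63/8
Sum: 2·(35/8) + 3·(-45/4) + 10·(63/8) = 215/4

215/4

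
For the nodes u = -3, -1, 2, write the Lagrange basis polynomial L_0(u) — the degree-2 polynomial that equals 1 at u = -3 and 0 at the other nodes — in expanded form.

L_0(u) = (u + 1)(u - 2) / [(-2)·(-5)]
       = (u^2 - u - 2) / (10)

L_0(u) = (1/10)u^2 - (1/10)u - 1/5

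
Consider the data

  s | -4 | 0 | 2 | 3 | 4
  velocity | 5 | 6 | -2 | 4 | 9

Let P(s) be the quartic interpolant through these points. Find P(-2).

461/14

L_0(-2) = (-2)·(-4)·(-5)·(-6)/[(-4)·(-6)·(-7)·(-8)] = 5/28
L_1(-2) = (2)·(-4)·(-5)·(-6)/[(4)·(-2)·(-3)·(-4)] = 5/2
L_2(-2) = (2)·(-2)·(-5)·(-6)/[(6)·(2)·(-1)·(-2)] = -5
L_3(-2) = (2)·(-2)·(-4)·(-6)/[(7)·(3)·(1)·(-1)] = 32/7
L_4(-2) = (2)·(-2)·(-4)·(-5)/[(8)·(4)·(2)·(1)] = -5/4
Sum: 5·(5/28) + 6·(5/2) + (-2)·(-5) + 4·(32/7) + 9·(-5/4) = 461/14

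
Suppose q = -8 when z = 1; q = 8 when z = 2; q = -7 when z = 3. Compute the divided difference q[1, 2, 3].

q[1,2] = (8 - (-8)) / (2 - 1) = 16
q[2,3] = (-7 - 8) / (3 - 2) = -15
q[1,2,3] = (-15 - 16) / (3 - 1) = -31/2

-31/2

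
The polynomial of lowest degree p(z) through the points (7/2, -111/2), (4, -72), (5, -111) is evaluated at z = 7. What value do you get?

Evaluate each Lagrange basis at z = 7:
L_0(7) = (3)·(2)/[(-1/2)·(-3/2)] = 8
L_1(7) = (7/2)·(2)/[(1/2)·(-1)] = -14
L_2(7) = (7/2)·(3)/[(3/2)·(1)] = 7
Sum: (-111/2)·(8) + (-72)·(-14) + (-111)·(7) = -213

-213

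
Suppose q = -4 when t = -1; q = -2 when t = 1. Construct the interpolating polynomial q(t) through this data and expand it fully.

q(t) = t - 3

Build the Lagrange basis polynomials:
L_0(t) = (t - 1) / [-2] = -(1/2)t + 1/2
L_1(t) = (t + 1) / [2] = (1/2)t + 1/2
q(t) = (-4)·L_0 + (-2)·L_1
  (-4)·L_0(t) = 2t - 2
  (-2)·L_1(t) = -t - 1
Adding term by term: t - 3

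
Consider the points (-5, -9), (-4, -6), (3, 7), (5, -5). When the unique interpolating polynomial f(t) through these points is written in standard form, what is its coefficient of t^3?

-23/315

The leading coefficient equals the top divided difference f[-5,-4,3,5].
f[-5,-4] = (-6 - (-9)) / (-4 - (-5)) = 3
f[-4,3] = (7 - (-6)) / (3 - (-4)) = 13/7
f[3,5] = (-5 - 7) / (5 - 3) = -6
f[-5,-4,3] = (13/7 - 3) / (3 - (-5)) = -1/7
f[-4,3,5] = (-6 - 13/7) / (5 - (-4)) = -55/63
f[-5,-4,3,5] = (-55/63 - (-1/7)) / (5 - (-5)) = -23/315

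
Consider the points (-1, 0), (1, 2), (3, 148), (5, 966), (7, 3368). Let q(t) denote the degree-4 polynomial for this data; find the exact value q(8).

Using Newton's divided-difference form:
q[-1,1] = (2 - 0) / (1 - (-1)) = 1
q[1,3] = (148 - 2) / (3 - 1) = 73
q[3,5] = (966 - 148) / (5 - 3) = 409
q[5,7] = (3368 - 966) / (7 - 5) = 1201
q[-1,1,3] = (73 - 1) / (3 - (-1)) = 18
q[1,3,5] = (409 - 73) / (5 - 1) = 84
q[3,5,7] = (1201 - 409) / (7 - 3) = 198
q[-1,1,3,5] = (84 - 18) / (5 - (-1)) = 11
q[1,3,5,7] = (198 - 84) / (7 - 1) = 19
q[-1,1,3,5,7] = (19 - 11) / (7 - (-1)) = 1
q(8) = 0 + 1·(9) + 18·(9)·(7) + 11·(9)·(7)·(5) + 1·(9)·(7)·(5)·(3) = 5553

5553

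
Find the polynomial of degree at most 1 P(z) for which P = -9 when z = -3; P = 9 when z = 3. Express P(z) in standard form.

L_0(z) = (z - 3) / [-6] = -(1/6)z + 1/2
L_1(z) = (z + 3) / [6] = (1/6)z + 1/2
P(z) = (-9)·L_0 + 9·L_1
  (-9)·L_0(z) = (3/2)z - 9/2
  9·L_1(z) = (3/2)z + 9/2
Adding term by term: 3z

P(z) = 3z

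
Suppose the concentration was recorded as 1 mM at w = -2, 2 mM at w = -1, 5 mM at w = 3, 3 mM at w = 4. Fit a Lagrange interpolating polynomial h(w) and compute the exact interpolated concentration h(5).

-11/10

Evaluate each Lagrange basis at w = 5:
L_0(5) = (6)·(2)·(1)/[(-1)·(-5)·(-6)] = -2/5
L_1(5) = (7)·(2)·(1)/[(1)·(-4)·(-5)] = 7/10
L_2(5) = (7)·(6)·(1)/[(5)·(4)·(-1)] = -21/10
L_3(5) = (7)·(6)·(2)/[(6)·(5)·(1)] = 14/5
Sum: 1·(-2/5) + 2·(7/10) + 5·(-21/10) + 3·(14/5) = -11/10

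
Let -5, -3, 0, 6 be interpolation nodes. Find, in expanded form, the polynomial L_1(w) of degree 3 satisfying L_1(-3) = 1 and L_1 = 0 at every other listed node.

L_1(w) = (w + 5)w(w - 6) / [(2)·(-3)·(-9)]
       = (w^3 - w^2 - 30w) / (54)

L_1(w) = (1/54)w^3 - (1/54)w^2 - (5/9)w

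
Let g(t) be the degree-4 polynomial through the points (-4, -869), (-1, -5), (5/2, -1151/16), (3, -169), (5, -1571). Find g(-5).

-2081

Evaluate each Lagrange basis at t = -5:
L_0(-5) = (-4)·(-15/2)·(-8)·(-10)/[(-3)·(-13/2)·(-7)·(-9)] = 1600/819
L_1(-5) = (-1)·(-15/2)·(-8)·(-10)/[(3)·(-7/2)·(-4)·(-6)] = -50/21
L_2(-5) = (-1)·(-4)·(-8)·(-10)/[(13/2)·(7/2)·(-1/2)·(-5/2)] = 1024/91
L_3(-5) = (-1)·(-4)·(-15/2)·(-10)/[(7)·(4)·(1/2)·(-2)] = -75/7
L_4(-5) = (-1)·(-4)·(-15/2)·(-8)/[(9)·(6)·(5/2)·(2)] = 8/9
Sum: (-869)·(1600/819) + (-5)·(-50/21) + (-1151/16)·(1024/91) + (-169)·(-75/7) + (-1571)·(8/9) = -2081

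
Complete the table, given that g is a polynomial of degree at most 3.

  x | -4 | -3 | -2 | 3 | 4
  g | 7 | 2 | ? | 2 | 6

-39/28

The 4 known values determine g uniquely (degree ≤ 3).
Evaluate each Lagrange basis at x = -2:
L_0(-2) = (1)·(-5)·(-6)/[(-1)·(-7)·(-8)] = -15/28
L_1(-2) = (2)·(-5)·(-6)/[(1)·(-6)·(-7)] = 10/7
L_2(-2) = (2)·(1)·(-6)/[(7)·(6)·(-1)] = 2/7
L_3(-2) = (2)·(1)·(-5)/[(8)·(7)·(1)] = -5/28
Sum: 7·(-15/28) + 2·(10/7) + 2·(2/7) + 6·(-5/28) = -39/28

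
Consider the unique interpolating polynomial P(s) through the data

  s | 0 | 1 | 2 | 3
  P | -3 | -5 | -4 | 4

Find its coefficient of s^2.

-1/2

L_0(s) = (s - 1)(s - 2)(s - 3) / [-6] = -(1/6)s^3 + s^2 - (11/6)s + 1
L_1(s) = s(s - 2)(s - 3) / [2] = (1/2)s^3 - (5/2)s^2 + 3s
L_2(s) = s(s - 1)(s - 3) / [-2] = -(1/2)s^3 + 2s^2 - (3/2)s
L_3(s) = s(s - 1)(s - 2) / [6] = (1/6)s^3 - (1/2)s^2 + (1/3)s
P(s) = (-3)·L_0 + (-5)·L_1 + (-4)·L_2 + 4·L_3
Only the coefficient of s^2 is needed; take it from each L_i and combine:
(-3)·(1) + (-5)·(-5/2) + (-4)·(2) + 4·(-1/2) = -1/2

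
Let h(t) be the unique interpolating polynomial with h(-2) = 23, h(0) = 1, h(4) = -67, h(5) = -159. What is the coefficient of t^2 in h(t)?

3

Build the Lagrange basis polynomials:
L_0(t) = t(t - 4)(t - 5) / [-84] = -(1/84)t^3 + (3/28)t^2 - (5/21)t
L_1(t) = (t + 2)(t - 4)(t - 5) / [40] = (1/40)t^3 - (7/40)t^2 + (1/20)t + 1
L_2(t) = (t + 2)t(t - 5) / [-24] = -(1/24)t^3 + (1/8)t^2 + (5/12)t
L_3(t) = (t + 2)t(t - 4) / [35] = (1/35)t^3 - (2/35)t^2 - (8/35)t
h(t) = 23·L_0 + 1·L_1 + (-67)·L_2 + (-159)·L_3
Only the coefficient of t^2 is needed; take it from each L_i and combine:
23·(3/28) + 1·(-7/40) + (-67)·(1/8) + (-159)·(-2/35) = 3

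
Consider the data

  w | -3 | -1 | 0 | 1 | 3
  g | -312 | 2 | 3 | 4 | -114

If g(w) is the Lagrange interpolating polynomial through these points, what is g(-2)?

-59

L_0(-2) = (-1)·(-2)·(-3)·(-5)/[(-2)·(-3)·(-4)·(-6)] = 5/24
L_1(-2) = (1)·(-2)·(-3)·(-5)/[(2)·(-1)·(-2)·(-4)] = 15/8
L_2(-2) = (1)·(-1)·(-3)·(-5)/[(3)·(1)·(-1)·(-3)] = -5/3
L_3(-2) = (1)·(-1)·(-2)·(-5)/[(4)·(2)·(1)·(-2)] = 5/8
L_4(-2) = (1)·(-1)·(-2)·(-3)/[(6)·(4)·(3)·(2)] = -1/24
Sum: (-312)·(5/24) + 2·(15/8) + 3·(-5/3) + 4·(5/8) + (-114)·(-1/24) = -59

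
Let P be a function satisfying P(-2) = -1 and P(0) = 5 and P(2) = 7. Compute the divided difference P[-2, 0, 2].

P[-2,0] = (5 - (-1)) / (0 - (-2)) = 3
P[0,2] = (7 - 5) / (2 - 0) = 1
P[-2,0,2] = (1 - 3) / (2 - (-2)) = -1/2

-1/2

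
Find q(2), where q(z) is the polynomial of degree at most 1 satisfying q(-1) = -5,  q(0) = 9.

L_0(2) = (2)/[(-1)] = -2
L_1(2) = (3)/[(1)] = 3
Sum: (-5)·(-2) + 9·(3) = 37

37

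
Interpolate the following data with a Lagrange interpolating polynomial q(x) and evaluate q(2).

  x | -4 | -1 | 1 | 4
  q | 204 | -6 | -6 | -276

Evaluate each Lagrange basis at x = 2:
L_0(2) = (3)·(1)·(-2)/[(-3)·(-5)·(-8)] = 1/20
L_1(2) = (6)·(1)·(-2)/[(3)·(-2)·(-5)] = -2/5
L_2(2) = (6)·(3)·(-2)/[(5)·(2)·(-3)] = 6/5
L_3(2) = (6)·(3)·(1)/[(8)·(5)·(3)] = 3/20
Sum: 204·(1/20) + (-6)·(-2/5) + (-6)·(6/5) + (-276)·(3/20) = -36

-36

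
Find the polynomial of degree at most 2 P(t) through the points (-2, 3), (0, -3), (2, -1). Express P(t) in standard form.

Build the Lagrange basis polynomials:
L_0(t) = t(t - 2) / [8] = (1/8)t^2 - (1/4)t
L_1(t) = (t + 2)(t - 2) / [-4] = -(1/4)t^2 + 1
L_2(t) = (t + 2)t / [8] = (1/8)t^2 + (1/4)t
P(t) = 3·L_0 + (-3)·L_1 + (-1)·L_2
  3·L_0(t) = (3/8)t^2 - (3/4)t
  (-3)·L_1(t) = (3/4)t^2 - 3
  (-1)·L_2(t) = -(1/8)t^2 - (1/4)t
Adding term by term: t^2 - t - 3

P(t) = t^2 - t - 3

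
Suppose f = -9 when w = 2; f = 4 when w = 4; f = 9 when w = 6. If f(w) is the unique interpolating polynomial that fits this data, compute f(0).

Evaluate each Lagrange basis at w = 0:
L_0(0) = (-4)·(-6)/[(-2)·(-4)] = 3
L_1(0) = (-2)·(-6)/[(2)·(-2)] = -3
L_2(0) = (-2)·(-4)/[(4)·(2)] = 1
Sum: (-9)·(3) + 4·(-3) + 9·(1) = -30

-30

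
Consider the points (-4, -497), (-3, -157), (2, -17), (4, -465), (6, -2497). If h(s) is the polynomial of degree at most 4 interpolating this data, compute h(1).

3

L_0(1) = (4)·(-1)·(-3)·(-5)/[(-1)·(-6)·(-8)·(-10)] = -1/8
L_1(1) = (5)·(-1)·(-3)·(-5)/[(1)·(-5)·(-7)·(-9)] = 5/21
L_2(1) = (5)·(4)·(-3)·(-5)/[(6)·(5)·(-2)·(-4)] = 5/4
L_3(1) = (5)·(4)·(-1)·(-5)/[(8)·(7)·(2)·(-2)] = -25/56
L_4(1) = (5)·(4)·(-1)·(-3)/[(10)·(9)·(4)·(2)] = 1/12
Sum: (-497)·(-1/8) + (-157)·(5/21) + (-17)·(5/4) + (-465)·(-25/56) + (-2497)·(1/12) = 3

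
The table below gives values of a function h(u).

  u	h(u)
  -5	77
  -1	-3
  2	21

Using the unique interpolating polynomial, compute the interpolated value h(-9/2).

60

L_0(-9/2) = (-7/2)·(-13/2)/[(-4)·(-7)] = 13/16
L_1(-9/2) = (1/2)·(-13/2)/[(4)·(-3)] = 13/48
L_2(-9/2) = (1/2)·(-7/2)/[(7)·(3)] = -1/12
Sum: 77·(13/16) + (-3)·(13/48) + 21·(-1/12) = 60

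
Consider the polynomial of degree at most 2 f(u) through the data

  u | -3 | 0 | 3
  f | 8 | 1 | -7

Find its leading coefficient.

-1/18

Build the Lagrange basis polynomials:
L_0(u) = u(u - 3) / [18] = (1/18)u^2 - (1/6)u
L_1(u) = (u + 3)(u - 3) / [-9] = -(1/9)u^2 + 1
L_2(u) = (u + 3)u / [18] = (1/18)u^2 + (1/6)u
f(u) = 8·L_0 + 1·L_1 + (-7)·L_2
Only the coefficient of u^2 is needed; take it from each L_i and combine:
8·(1/18) + 1·(-1/9) + (-7)·(1/18) = -1/18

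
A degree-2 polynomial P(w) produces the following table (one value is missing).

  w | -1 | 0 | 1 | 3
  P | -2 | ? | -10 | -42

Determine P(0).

The 3 known values determine P uniquely (degree ≤ 2).
L_0(0) = (-1)·(-3)/[(-2)·(-4)] = 3/8
L_1(0) = (1)·(-3)/[(2)·(-2)] = 3/4
L_2(0) = (1)·(-1)/[(4)·(2)] = -1/8
Sum: (-2)·(3/8) + (-10)·(3/4) + (-42)·(-1/8) = -3

-3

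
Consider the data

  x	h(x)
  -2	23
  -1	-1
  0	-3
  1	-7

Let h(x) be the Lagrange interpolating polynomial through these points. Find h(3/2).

L_0(3/2) = (5/2)·(3/2)·(1/2)/[(-1)·(-2)·(-3)] = -5/16
L_1(3/2) = (7/2)·(3/2)·(1/2)/[(1)·(-1)·(-2)] = 21/16
L_2(3/2) = (7/2)·(5/2)·(1/2)/[(2)·(1)·(-1)] = -35/16
L_3(3/2) = (7/2)·(5/2)·(3/2)/[(3)·(2)·(1)] = 35/16
Sum: 23·(-5/16) + (-1)·(21/16) + (-3)·(-35/16) + (-7)·(35/16) = -69/4

-69/4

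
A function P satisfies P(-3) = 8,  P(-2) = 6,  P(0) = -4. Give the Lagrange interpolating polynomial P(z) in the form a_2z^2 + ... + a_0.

P(z) = -z^2 - 7z - 4

Build the Lagrange basis polynomials:
L_0(z) = (z + 2)z / [3] = (1/3)z^2 + (2/3)z
L_1(z) = (z + 3)z / [-2] = -(1/2)z^2 - (3/2)z
L_2(z) = (z + 3)(z + 2) / [6] = (1/6)z^2 + (5/6)z + 1
P(z) = 8·L_0 + 6·L_1 + (-4)·L_2
  8·L_0(z) = (8/3)z^2 + (16/3)z
  6·L_1(z) = -3z^2 - 9z
  (-4)·L_2(z) = -(2/3)z^2 - (10/3)z - 4
Adding term by term: -z^2 - 7z - 4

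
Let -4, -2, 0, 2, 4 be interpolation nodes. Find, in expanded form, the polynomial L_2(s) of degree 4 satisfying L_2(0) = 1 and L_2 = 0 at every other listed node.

L_2(s) = (1/64)s^4 - (5/16)s^2 + 1

L_2(s) = (s + 4)(s + 2)(s - 2)(s - 4) / [(4)·(2)·(-2)·(-4)]
       = (s^4 - 20s^2 + 64) / (64)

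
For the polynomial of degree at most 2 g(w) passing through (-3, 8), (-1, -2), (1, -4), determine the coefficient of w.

L_0(w) = (w + 1)(w - 1) / [8] = (1/8)w^2 - 1/8
L_1(w) = (w + 3)(w - 1) / [-4] = -(1/4)w^2 - (1/2)w + 3/4
L_2(w) = (w + 3)(w + 1) / [8] = (1/8)w^2 + (1/2)w + 3/8
g(w) = 8·L_0 + (-2)·L_1 + (-4)·L_2
Only the coefficient of w is needed; take it from each L_i and combine:
8·(0) + (-2)·(-1/2) + (-4)·(1/2) = -1

-1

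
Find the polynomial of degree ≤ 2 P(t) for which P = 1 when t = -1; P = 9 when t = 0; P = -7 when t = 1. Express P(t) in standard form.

P(t) = -12t^2 - 4t + 9

L_0(t) = t(t - 1) / [2] = (1/2)t^2 - (1/2)t
L_1(t) = (t + 1)(t - 1) / [-1] = -t^2 + 1
L_2(t) = (t + 1)t / [2] = (1/2)t^2 + (1/2)t
P(t) = 1·L_0 + 9·L_1 + (-7)·L_2
  1·L_0(t) = (1/2)t^2 - (1/2)t
  9·L_1(t) = -9t^2 + 9
  (-7)·L_2(t) = -(7/2)t^2 - (7/2)t
Adding term by term: -12t^2 - 4t + 9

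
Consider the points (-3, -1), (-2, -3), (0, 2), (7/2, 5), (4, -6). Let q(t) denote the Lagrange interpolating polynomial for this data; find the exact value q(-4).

850/1001

L_0(-4) = (-2)·(-4)·(-15/2)·(-8)/[(-1)·(-3)·(-13/2)·(-7)] = 320/91
L_1(-4) = (-1)·(-4)·(-15/2)·(-8)/[(1)·(-2)·(-11/2)·(-6)] = -40/11
L_2(-4) = (-1)·(-2)·(-15/2)·(-8)/[(3)·(2)·(-7/2)·(-4)] = 10/7
L_3(-4) = (-1)·(-2)·(-4)·(-8)/[(13/2)·(11/2)·(7/2)·(-1/2)] = -1024/1001
L_4(-4) = (-1)·(-2)·(-4)·(-15/2)/[(7)·(6)·(4)·(1/2)] = 5/7
Sum: (-1)·(320/91) + (-3)·(-40/11) + 2·(10/7) + 5·(-1024/1001) + (-6)·(5/7) = 850/1001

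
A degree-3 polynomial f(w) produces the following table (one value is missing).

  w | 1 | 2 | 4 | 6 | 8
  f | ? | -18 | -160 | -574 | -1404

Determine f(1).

-4

The 4 known values determine f uniquely (degree ≤ 3).
Evaluate each Lagrange basis at w = 1:
L_0(1) = (-3)·(-5)·(-7)/[(-2)·(-4)·(-6)] = 35/16
L_1(1) = (-1)·(-5)·(-7)/[(2)·(-2)·(-4)] = -35/16
L_2(1) = (-1)·(-3)·(-7)/[(4)·(2)·(-2)] = 21/16
L_3(1) = (-1)·(-3)·(-5)/[(6)·(4)·(2)] = -5/16
Sum: (-18)·(35/16) + (-160)·(-35/16) + (-574)·(21/16) + (-1404)·(-5/16) = -4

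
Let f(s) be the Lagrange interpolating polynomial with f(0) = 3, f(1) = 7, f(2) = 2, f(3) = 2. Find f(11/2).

463/4

Evaluate each Lagrange basis at s = 11/2:
L_0(11/2) = (9/2)·(7/2)·(5/2)/[(-1)·(-2)·(-3)] = -105/16
L_1(11/2) = (11/2)·(7/2)·(5/2)/[(1)·(-1)·(-2)] = 385/16
L_2(11/2) = (11/2)·(9/2)·(5/2)/[(2)·(1)·(-1)] = -495/16
L_3(11/2) = (11/2)·(9/2)·(7/2)/[(3)·(2)·(1)] = 231/16
Sum: 3·(-105/16) + 7·(385/16) + 2·(-495/16) + 2·(231/16) = 463/4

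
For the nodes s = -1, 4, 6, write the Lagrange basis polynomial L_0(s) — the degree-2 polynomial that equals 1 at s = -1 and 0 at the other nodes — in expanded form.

L_0(s) = (s - 4)(s - 6) / [(-5)·(-7)]
       = (s^2 - 10s + 24) / (35)

L_0(s) = (1/35)s^2 - (2/7)s + 24/35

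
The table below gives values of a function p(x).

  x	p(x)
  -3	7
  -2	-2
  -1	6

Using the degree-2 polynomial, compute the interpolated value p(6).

538

Evaluate each Lagrange basis at x = 6:
L_0(6) = (8)·(7)/[(-1)·(-2)] = 28
L_1(6) = (9)·(7)/[(1)·(-1)] = -63
L_2(6) = (9)·(8)/[(2)·(1)] = 36
Sum: 7·(28) + (-2)·(-63) + 6·(36) = 538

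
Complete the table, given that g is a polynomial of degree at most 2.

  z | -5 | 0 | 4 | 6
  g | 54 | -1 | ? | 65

The 3 known values determine g uniquely (degree ≤ 2).
L_0(4) = (4)·(-2)/[(-5)·(-11)] = -8/55
L_1(4) = (9)·(-2)/[(5)·(-6)] = 3/5
L_2(4) = (9)·(4)/[(11)·(6)] = 6/11
Sum: 54·(-8/55) + (-1)·(3/5) + 65·(6/11) = 27

27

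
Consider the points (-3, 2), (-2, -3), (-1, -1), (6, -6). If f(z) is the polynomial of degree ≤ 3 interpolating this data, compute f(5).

L_0(5) = (7)·(6)·(-1)/[(-1)·(-2)·(-9)] = 7/3
L_1(5) = (8)·(6)·(-1)/[(1)·(-1)·(-8)] = -6
L_2(5) = (8)·(7)·(-1)/[(2)·(1)·(-7)] = 4
L_3(5) = (8)·(7)·(6)/[(9)·(8)·(7)] = 2/3
Sum: 2·(7/3) + (-3)·(-6) + (-1)·(4) + (-6)·(2/3) = 44/3

44/3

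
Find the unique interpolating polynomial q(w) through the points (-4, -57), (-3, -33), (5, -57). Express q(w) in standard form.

q(w) = -3w^2 + 3w + 3

L_0(w) = (w + 3)(w - 5) / [9] = (1/9)w^2 - (2/9)w - 5/3
L_1(w) = (w + 4)(w - 5) / [-8] = -(1/8)w^2 + (1/8)w + 5/2
L_2(w) = (w + 4)(w + 3) / [72] = (1/72)w^2 + (7/72)w + 1/6
q(w) = (-57)·L_0 + (-33)·L_1 + (-57)·L_2
  (-57)·L_0(w) = -(19/3)w^2 + (38/3)w + 95
  (-33)·L_1(w) = (33/8)w^2 - (33/8)w - 165/2
  (-57)·L_2(w) = -(19/24)w^2 - (133/24)w - 19/2
Adding term by term: -3w^2 + 3w + 3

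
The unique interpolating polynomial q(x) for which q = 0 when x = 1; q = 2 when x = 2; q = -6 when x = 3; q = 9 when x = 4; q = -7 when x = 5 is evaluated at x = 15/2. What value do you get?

-169221/128

L_0(15/2) = (11/2)·(9/2)·(7/2)·(5/2)/[(-1)·(-2)·(-3)·(-4)] = 1155/128
L_1(15/2) = (13/2)·(9/2)·(7/2)·(5/2)/[(1)·(-1)·(-2)·(-3)] = -1365/32
L_2(15/2) = (13/2)·(11/2)·(7/2)·(5/2)/[(2)·(1)·(-1)·(-2)] = 5005/64
L_3(15/2) = (13/2)·(11/2)·(9/2)·(5/2)/[(3)·(2)·(1)·(-1)] = -2145/32
L_4(15/2) = (13/2)·(11/2)·(9/2)·(7/2)/[(4)·(3)·(2)·(1)] = 3003/128
Sum: 0 + 2·(-1365/32) + (-6)·(5005/64) + 9·(-2145/32) + (-7)·(3003/128) = -169221/128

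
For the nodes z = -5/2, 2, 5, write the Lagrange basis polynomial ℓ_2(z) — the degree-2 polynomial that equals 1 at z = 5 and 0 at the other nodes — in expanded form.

ℓ_2(z) = (2/45)z^2 + (1/45)z - 2/9

ℓ_2(z) = (z + 5/2)(z - 2) / [(15/2)·(3)]
       = (z^2 + (1/2)z - 5) / (45/2)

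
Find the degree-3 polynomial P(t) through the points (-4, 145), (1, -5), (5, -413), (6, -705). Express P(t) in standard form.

P(t) = -3t^3 - 2t^2 + 3t - 3

Build the Lagrange basis polynomials:
L_0(t) = (t - 1)(t - 5)(t - 6) / [-450] = -(1/450)t^3 + (2/75)t^2 - (41/450)t + 1/15
L_1(t) = (t + 4)(t - 5)(t - 6) / [100] = (1/100)t^3 - (7/100)t^2 - (7/50)t + 6/5
L_2(t) = (t + 4)(t - 1)(t - 6) / [-36] = -(1/36)t^3 + (1/12)t^2 + (11/18)t - 2/3
L_3(t) = (t + 4)(t - 1)(t - 5) / [50] = (1/50)t^3 - (1/25)t^2 - (19/50)t + 2/5
P(t) = 145·L_0 + (-5)·L_1 + (-413)·L_2 + (-705)·L_3
  145·L_0(t) = -(29/90)t^3 + (58/15)t^2 - (1189/90)t + 29/3
  (-5)·L_1(t) = -(1/20)t^3 + (7/20)t^2 + (7/10)t - 6
  (-413)·L_2(t) = (413/36)t^3 - (413/12)t^2 - (4543/18)t + 826/3
  (-705)·L_3(t) = -(141/10)t^3 + (141/5)t^2 + (2679/10)t - 282
Adding term by term: -3t^3 - 2t^2 + 3t - 3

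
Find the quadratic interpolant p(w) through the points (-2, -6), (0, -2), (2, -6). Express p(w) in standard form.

Newton's divided differences:
p[-2,0] = (-2 - (-6)) / (0 - (-2)) = 2
p[0,2] = (-6 - (-2)) / (2 - 0) = -2
p[-2,0,2] = (-2 - 2) / (2 - (-2)) = -1
p(w) = -6 + 2·(w + 2) + (-1)·(w + 2)w
Expanding: p(w) = -w^2 - 2

p(w) = -w^2 - 2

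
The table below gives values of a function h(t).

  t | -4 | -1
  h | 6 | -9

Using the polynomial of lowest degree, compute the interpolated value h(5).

-39

L_0(5) = (6)/[(-3)] = -2
L_1(5) = (9)/[(3)] = 3
Sum: 6·(-2) + (-9)·(3) = -39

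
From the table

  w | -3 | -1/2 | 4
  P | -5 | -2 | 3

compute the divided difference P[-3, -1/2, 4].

P[-3,-1/2] = (-2 - (-5)) / (-1/2 - (-3)) = 6/5
P[-1/2,4] = (3 - (-2)) / (4 - (-1/2)) = 10/9
P[-3,-1/2,4] = (10/9 - 6/5) / (4 - (-3)) = -4/315

-4/315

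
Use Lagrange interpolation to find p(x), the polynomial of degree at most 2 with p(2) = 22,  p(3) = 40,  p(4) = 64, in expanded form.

p(x) = 3x^2 + 3x + 4

L_0(x) = (x - 3)(x - 4) / [2] = (1/2)x^2 - (7/2)x + 6
L_1(x) = (x - 2)(x - 4) / [-1] = -x^2 + 6x - 8
L_2(x) = (x - 2)(x - 3) / [2] = (1/2)x^2 - (5/2)x + 3
p(x) = 22·L_0 + 40·L_1 + 64·L_2
  22·L_0(x) = 11x^2 - 77x + 132
  40·L_1(x) = -40x^2 + 240x - 320
  64·L_2(x) = 32x^2 - 160x + 192
Adding term by term: 3x^2 + 3x + 4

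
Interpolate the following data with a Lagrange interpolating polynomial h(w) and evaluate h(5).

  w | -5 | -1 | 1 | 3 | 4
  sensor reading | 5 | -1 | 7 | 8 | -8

-1661/36

L_0(5) = (6)·(4)·(2)·(1)/[(-4)·(-6)·(-8)·(-9)] = 1/36
L_1(5) = (10)·(4)·(2)·(1)/[(4)·(-2)·(-4)·(-5)] = -1/2
L_2(5) = (10)·(6)·(2)·(1)/[(6)·(2)·(-2)·(-3)] = 5/3
L_3(5) = (10)·(6)·(4)·(1)/[(8)·(4)·(2)·(-1)] = -15/4
L_4(5) = (10)·(6)·(4)·(2)/[(9)·(5)·(3)·(1)] = 32/9
Sum: 5·(1/36) + (-1)·(-1/2) + 7·(5/3) + 8·(-15/4) + (-8)·(32/9) = -1661/36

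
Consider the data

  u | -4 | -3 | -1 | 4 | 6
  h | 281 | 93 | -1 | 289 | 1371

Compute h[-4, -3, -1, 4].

-4

h[-4,-3] = (93 - 281) / (-3 - (-4)) = -188
h[-3,-1] = (-1 - 93) / (-1 - (-3)) = -47
h[-1,4] = (289 - (-1)) / (4 - (-1)) = 58
h[-4,-3,-1] = (-47 - (-188)) / (-1 - (-4)) = 47
h[-3,-1,4] = (58 - (-47)) / (4 - (-3)) = 15
h[-4,-3,-1,4] = (15 - 47) / (4 - (-4)) = -4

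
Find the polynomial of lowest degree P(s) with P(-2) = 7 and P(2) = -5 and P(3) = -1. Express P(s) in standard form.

P(s) = (7/5)s^2 - 3s - 23/5

Newton's divided differences:
P[-2,2] = (-5 - 7) / (2 - (-2)) = -3
P[2,3] = (-1 - (-5)) / (3 - 2) = 4
P[-2,2,3] = (4 - (-3)) / (3 - (-2)) = 7/5
P(s) = 7 + (-3)·(s + 2) + (7/5)·(s + 2)(s - 2)
Expanding: P(s) = (7/5)s^2 - 3s - 23/5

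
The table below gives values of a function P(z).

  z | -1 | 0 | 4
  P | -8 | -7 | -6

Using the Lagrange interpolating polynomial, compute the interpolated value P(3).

Evaluate each Lagrange basis at z = 3:
L_0(3) = (3)·(-1)/[(-1)·(-5)] = -3/5
L_1(3) = (4)·(-1)/[(1)·(-4)] = 1
L_2(3) = (4)·(3)/[(5)·(4)] = 3/5
Sum: (-8)·(-3/5) + (-7)·(1) + (-6)·(3/5) = -29/5

-29/5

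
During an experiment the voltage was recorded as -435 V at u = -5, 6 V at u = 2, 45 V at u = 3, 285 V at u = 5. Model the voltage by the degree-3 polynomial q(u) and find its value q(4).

132

Evaluate each Lagrange basis at u = 4:
L_0(4) = (2)·(1)·(-1)/[(-7)·(-8)·(-10)] = 1/280
L_1(4) = (9)·(1)·(-1)/[(7)·(-1)·(-3)] = -3/7
L_2(4) = (9)·(2)·(-1)/[(8)·(1)·(-2)] = 9/8
L_3(4) = (9)·(2)·(1)/[(10)·(3)·(2)] = 3/10
Sum: (-435)·(1/280) + 6·(-3/7) + 45·(9/8) + 285·(3/10) = 132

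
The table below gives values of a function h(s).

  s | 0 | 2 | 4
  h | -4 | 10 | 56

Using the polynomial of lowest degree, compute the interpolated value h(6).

Using Newton's divided-difference form:
h[0,2] = (10 - (-4)) / (2 - 0) = 7
h[2,4] = (56 - 10) / (4 - 2) = 23
h[0,2,4] = (23 - 7) / (4 - 0) = 4
h(6) = -4 + 7·(6) + 4·(6)·(4) = 134

134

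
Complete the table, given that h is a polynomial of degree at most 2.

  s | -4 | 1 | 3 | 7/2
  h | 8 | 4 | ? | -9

The 3 known values determine h uniquely (degree ≤ 2).
Evaluate each Lagrange basis at s = 3:
L_0(3) = (2)·(-1/2)/[(-5)·(-15/2)] = -2/75
L_1(3) = (7)·(-1/2)/[(5)·(-5/2)] = 7/25
L_2(3) = (7)·(2)/[(15/2)·(5/2)] = 56/75
Sum: 8·(-2/75) + 4·(7/25) + (-9)·(56/75) = -436/75

-436/75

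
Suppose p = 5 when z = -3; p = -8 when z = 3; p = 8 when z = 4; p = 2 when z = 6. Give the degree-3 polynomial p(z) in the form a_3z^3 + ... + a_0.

Build the Lagrange basis polynomials:
L_0(z) = (z - 3)(z - 4)(z - 6) / [-378] = -(1/378)z^3 + (13/378)z^2 - (1/7)z + 4/21
L_1(z) = (z + 3)(z - 4)(z - 6) / [18] = (1/18)z^3 - (7/18)z^2 - (1/3)z + 4
L_2(z) = (z + 3)(z - 3)(z - 6) / [-14] = -(1/14)z^3 + (3/7)z^2 + (9/14)z - 27/7
L_3(z) = (z + 3)(z - 3)(z - 4) / [54] = (1/54)z^3 - (2/27)z^2 - (1/6)z + 2/3
p(z) = 5·L_0 + (-8)·L_1 + 8·L_2 + 2·L_3
  5·L_0(z) = -(5/378)z^3 + (65/378)z^2 - (5/7)z + 20/21
  (-8)·L_1(z) = -(4/9)z^3 + (28/9)z^2 + (8/3)z - 32
  8·L_2(z) = -(4/7)z^3 + (24/7)z^2 + (36/7)z - 216/7
  2·L_3(z) = (1/27)z^3 - (4/27)z^2 - (1/3)z + 4/3
Adding term by term: -(125/126)z^3 + (827/126)z^2 + (142/21)z - 424/7

p(z) = -(125/126)z^3 + (827/126)z^2 + (142/21)z - 424/7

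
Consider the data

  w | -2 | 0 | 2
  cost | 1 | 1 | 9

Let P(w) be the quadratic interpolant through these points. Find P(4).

25

L_0(4) = (4)·(2)/[(-2)·(-4)] = 1
L_1(4) = (6)·(2)/[(2)·(-2)] = -3
L_2(4) = (6)·(4)/[(4)·(2)] = 3
Sum: 1·(1) + 1·(-3) + 9·(3) = 25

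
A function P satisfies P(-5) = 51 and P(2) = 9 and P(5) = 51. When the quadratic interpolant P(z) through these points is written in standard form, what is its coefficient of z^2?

The leading coefficient equals the top divided difference P[-5,2,5].
P[-5,2] = (9 - 51) / (2 - (-5)) = -6
P[2,5] = (51 - 9) / (5 - 2) = 14
P[-5,2,5] = (14 - (-6)) / (5 - (-5)) = 2

2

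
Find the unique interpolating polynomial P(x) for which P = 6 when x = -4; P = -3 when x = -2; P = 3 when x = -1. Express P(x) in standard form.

P(x) = (7/2)x^2 + (33/2)x + 16

Newton's divided differences:
P[-4,-2] = (-3 - 6) / (-2 - (-4)) = -9/2
P[-2,-1] = (3 - (-3)) / (-1 - (-2)) = 6
P[-4,-2,-1] = (6 - (-9/2)) / (-1 - (-4)) = 7/2
P(x) = 6 + (-9/2)·(x + 4) + (7/2)·(x + 4)(x + 2)
Expanding: P(x) = (7/2)x^2 + (33/2)x + 16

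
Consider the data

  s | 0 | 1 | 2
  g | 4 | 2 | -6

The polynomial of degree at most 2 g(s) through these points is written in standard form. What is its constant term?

4

L_0(s) = (s - 1)(s - 2) / [2] = (1/2)s^2 - (3/2)s + 1
L_1(s) = s(s - 2) / [-1] = -s^2 + 2s
L_2(s) = s(s - 1) / [2] = (1/2)s^2 - (1/2)s
g(s) = 4·L_0 + 2·L_1 + (-6)·L_2
Only the constant term is needed; take it from each L_i and combine:
4·(1) + 2·(0) + (-6)·(0) = 4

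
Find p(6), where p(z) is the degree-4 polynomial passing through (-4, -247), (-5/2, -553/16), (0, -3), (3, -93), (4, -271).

Evaluate each Lagrange basis at z = 6:
L_0(6) = (17/2)·(6)·(3)·(2)/[(-3/2)·(-4)·(-7)·(-8)] = 51/56
L_1(6) = (10)·(6)·(3)·(2)/[(3/2)·(-5/2)·(-11/2)·(-13/2)] = -384/143
L_2(6) = (10)·(17/2)·(3)·(2)/[(4)·(5/2)·(-3)·(-4)] = 17/4
L_3(6) = (10)·(17/2)·(6)·(2)/[(7)·(11/2)·(3)·(-1)] = -680/77
L_4(6) = (10)·(17/2)·(6)·(3)/[(8)·(13/2)·(4)·(1)] = 765/104
Sum: (-247)·(51/56) + (-553/16)·(-384/143) + (-3)·(17/4) + (-93)·(-680/77) + (-271)·(765/104) = -1317

-1317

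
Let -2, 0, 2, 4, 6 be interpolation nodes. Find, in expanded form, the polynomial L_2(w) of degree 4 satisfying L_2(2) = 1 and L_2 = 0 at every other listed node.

L_2(w) = (1/64)w^4 - (1/8)w^3 + (1/16)w^2 + (3/4)w

L_2(w) = (w + 2)w(w - 4)(w - 6) / [(4)·(2)·(-2)·(-4)]
       = (w^4 - 8w^3 + 4w^2 + 48w) / (64)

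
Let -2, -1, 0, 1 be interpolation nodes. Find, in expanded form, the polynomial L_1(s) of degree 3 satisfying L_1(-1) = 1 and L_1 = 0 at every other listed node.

L_1(s) = (s + 2)s(s - 1) / [(1)·(-1)·(-2)]
       = (s^3 + s^2 - 2s) / (2)

L_1(s) = (1/2)s^3 + (1/2)s^2 - s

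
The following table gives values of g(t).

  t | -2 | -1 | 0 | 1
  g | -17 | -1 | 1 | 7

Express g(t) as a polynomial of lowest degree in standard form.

g(t) = 3t^3 + 2t^2 + t + 1

Newton's divided differences:
g[-2,-1] = (-1 - (-17)) / (-1 - (-2)) = 16
g[-1,0] = (1 - (-1)) / (0 - (-1)) = 2
g[0,1] = (7 - 1) / (1 - 0) = 6
g[-2,-1,0] = (2 - 16) / (0 - (-2)) = -7
g[-1,0,1] = (6 - 2) / (1 - (-1)) = 2
g[-2,-1,0,1] = (2 - (-7)) / (1 - (-2)) = 3
g(t) = -17 + 16·(t + 2) + (-7)·(t + 2)(t + 1) + 3·(t + 2)(t + 1)t
Expanding: g(t) = 3t^3 + 2t^2 + t + 1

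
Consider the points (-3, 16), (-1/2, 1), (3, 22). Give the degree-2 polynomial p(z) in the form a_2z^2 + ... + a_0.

p(z) = 2z^2 + z + 1

L_0(z) = (z + 1/2)(z - 3) / [15] = (1/15)z^2 - (1/6)z - 1/10
L_1(z) = (z + 3)(z - 3) / [-35/4] = -(4/35)z^2 + 36/35
L_2(z) = (z + 3)(z + 1/2) / [21] = (1/21)z^2 + (1/6)z + 1/14
p(z) = 16·L_0 + 1·L_1 + 22·L_2
  16·L_0(z) = (16/15)z^2 - (8/3)z - 8/5
  1·L_1(z) = -(4/35)z^2 + 36/35
  22·L_2(z) = (22/21)z^2 + (11/3)z + 11/7
Adding term by term: 2z^2 + z + 1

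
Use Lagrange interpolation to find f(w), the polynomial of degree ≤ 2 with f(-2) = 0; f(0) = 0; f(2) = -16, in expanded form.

Build the Lagrange basis polynomials:
L_0(w) = w(w - 2) / [8] = (1/8)w^2 - (1/4)w
L_1(w) = (w + 2)(w - 2) / [-4] = -(1/4)w^2 + 1
L_2(w) = (w + 2)w / [8] = (1/8)w^2 + (1/4)w
f(w) = 0·L_0 + 0·L_1 + (-16)·L_2
  0·L_0(w) = 0
  0·L_1(w) = 0
  (-16)·L_2(w) = -2w^2 - 4w
Adding term by term: -2w^2 - 4w

f(w) = -2w^2 - 4w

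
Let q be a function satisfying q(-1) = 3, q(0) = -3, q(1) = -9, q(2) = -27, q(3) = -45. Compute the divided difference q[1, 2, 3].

0

q[1,2] = (-27 - (-9)) / (2 - 1) = -18
q[2,3] = (-45 - (-27)) / (3 - 2) = -18
q[1,2,3] = (-18 - (-18)) / (3 - 1) = 0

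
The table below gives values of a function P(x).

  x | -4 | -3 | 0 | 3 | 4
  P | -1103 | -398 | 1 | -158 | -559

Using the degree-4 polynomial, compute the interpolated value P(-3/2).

Using Newton's divided-difference form:
P[-4,-3] = (-398 - (-1103)) / (-3 - (-4)) = 705
P[-3,0] = (1 - (-398)) / (0 - (-3)) = 133
P[0,3] = (-158 - 1) / (3 - 0) = -53
P[3,4] = (-559 - (-158)) / (4 - 3) = -401
P[-4,-3,0] = (133 - 705) / (0 - (-4)) = -143
P[-3,0,3] = (-53 - 133) / (3 - (-3)) = -31
P[0,3,4] = (-401 - (-53)) / (4 - 0) = -87
P[-4,-3,0,3] = (-31 - (-143)) / (3 - (-4)) = 16
P[-3,0,3,4] = (-87 - (-31)) / (4 - (-3)) = -8
P[-4,-3,0,3,4] = (-8 - 16) / (4 - (-4)) = -3
P(-3/2) = -1103 + 705·(5/2) + (-143)·(5/2)·(3/2) + 16·(5/2)·(3/2)·(-3/2) + (-3)·(5/2)·(3/2)·(-3/2)·(-9/2) = -683/16

-683/16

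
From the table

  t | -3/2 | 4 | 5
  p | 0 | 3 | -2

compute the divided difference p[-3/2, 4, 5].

p[-3/2,4] = (3 - 0) / (4 - (-3/2)) = 6/11
p[4,5] = (-2 - 3) / (5 - 4) = -5
p[-3/2,4,5] = (-5 - 6/11) / (5 - (-3/2)) = -122/143

-122/143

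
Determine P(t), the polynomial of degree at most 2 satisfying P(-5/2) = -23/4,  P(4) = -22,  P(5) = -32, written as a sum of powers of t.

Build the Lagrange basis polynomials:
L_0(t) = (t - 4)(t - 5) / [195/4] = (4/195)t^2 - (12/65)t + 16/39
L_1(t) = (t + 5/2)(t - 5) / [-13/2] = -(2/13)t^2 + (5/13)t + 25/13
L_2(t) = (t + 5/2)(t - 4) / [15/2] = (2/15)t^2 - (1/5)t - 4/3
P(t) = (-23/4)·L_0 + (-22)·L_1 + (-32)·L_2
  (-23/4)·L_0(t) = -(23/195)t^2 + (69/65)t - 92/39
  (-22)·L_1(t) = (44/13)t^2 - (110/13)t - 550/13
  (-32)·L_2(t) = -(64/15)t^2 + (32/5)t + 128/3
Adding term by term: -t^2 - t - 2

P(t) = -t^2 - t - 2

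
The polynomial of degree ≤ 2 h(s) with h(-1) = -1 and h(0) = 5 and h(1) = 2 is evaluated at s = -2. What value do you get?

Evaluate each Lagrange basis at s = -2:
L_0(-2) = (-2)·(-3)/[(-1)·(-2)] = 3
L_1(-2) = (-1)·(-3)/[(1)·(-1)] = -3
L_2(-2) = (-1)·(-2)/[(2)·(1)] = 1
Sum: (-1)·(3) + 5·(-3) + 2·(1) = -16

-16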